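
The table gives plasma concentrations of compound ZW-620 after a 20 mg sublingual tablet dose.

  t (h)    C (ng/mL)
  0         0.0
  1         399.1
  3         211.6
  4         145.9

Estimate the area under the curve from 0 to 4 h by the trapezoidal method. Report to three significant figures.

Trapezoidal AUC_0→4:
  [0→1]: (0.0+399.1)/2 × 1 = 199.55
  [1→3]: (399.1+211.6)/2 × 2 = 610.7
  [3→4]: (211.6+145.9)/2 × 1 = 178.75
  Sum = 989.0 ng/mL·h

AUC = 989 ng/mL·h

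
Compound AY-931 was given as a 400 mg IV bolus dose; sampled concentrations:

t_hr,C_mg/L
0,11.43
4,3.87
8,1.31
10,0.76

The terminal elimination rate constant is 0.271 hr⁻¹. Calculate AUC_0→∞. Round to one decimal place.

AUC = 45.8 mg/L·hr

Trapezoidal AUC_0→10:
  [0→4]: (11.43+3.87)/2 × 4 = 30.6
  [4→8]: (3.87+1.31)/2 × 4 = 10.36
  [8→10]: (1.31+0.76)/2 × 2 = 2.07
  Sum = 43.03 mg/L·hr
Extrapolated tail: C_last / k_e = 0.76 / 0.271 = 2.804
AUC_0→∞ = 43.03 + 2.804 = 45.834 mg/L·hr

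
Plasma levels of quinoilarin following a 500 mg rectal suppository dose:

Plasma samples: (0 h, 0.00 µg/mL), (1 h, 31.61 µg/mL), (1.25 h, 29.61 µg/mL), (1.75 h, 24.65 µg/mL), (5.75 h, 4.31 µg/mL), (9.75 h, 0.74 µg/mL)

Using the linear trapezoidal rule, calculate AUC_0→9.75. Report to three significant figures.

AUC = 105 µg/mL·h

Trapezoidal AUC_0→9.75:
  [0→1]: (0.00+31.61)/2 × 1 = 15.805
  [1→1.25]: (31.61+29.61)/2 × 0.25 = 7.6525
  [1.25→1.75]: (29.61+24.65)/2 × 0.5 = 13.565
  [1.75→5.75]: (24.65+4.31)/2 × 4 = 57.92
  [5.75→9.75]: (4.31+0.74)/2 × 4 = 10.1
  Sum = 105.0425 µg/mL·h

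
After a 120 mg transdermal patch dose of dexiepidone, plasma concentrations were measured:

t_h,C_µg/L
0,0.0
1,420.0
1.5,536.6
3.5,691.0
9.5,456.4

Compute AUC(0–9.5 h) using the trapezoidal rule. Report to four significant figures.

Trapezoidal AUC_0→9.5:
  [0→1]: (0.0+420.0)/2 × 1 = 210.0
  [1→1.5]: (420.0+536.6)/2 × 0.5 = 239.15
  [1.5→3.5]: (536.6+691.0)/2 × 2 = 1227.6
  [3.5→9.5]: (691.0+456.4)/2 × 6 = 3442.2
  Sum = 5118.95 µg/L·h

AUC = 5119 µg/L·h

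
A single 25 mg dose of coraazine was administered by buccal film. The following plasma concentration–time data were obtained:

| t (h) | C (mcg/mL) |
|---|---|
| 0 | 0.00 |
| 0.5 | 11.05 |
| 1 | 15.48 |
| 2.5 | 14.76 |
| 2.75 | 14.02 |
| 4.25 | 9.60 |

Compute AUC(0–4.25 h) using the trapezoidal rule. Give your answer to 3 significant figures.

Trapezoidal AUC_0→4.25:
  [0→0.5]: (0.00+11.05)/2 × 0.5 = 2.7625
  [0.5→1]: (11.05+15.48)/2 × 0.5 = 6.6325
  [1→2.5]: (15.48+14.76)/2 × 1.5 = 22.68
  [2.5→2.75]: (14.76+14.02)/2 × 0.25 = 3.5975
  [2.75→4.25]: (14.02+9.60)/2 × 1.5 = 17.715
  Sum = 53.3875 mcg/mL·h

AUC = 53.4 mcg/mL·h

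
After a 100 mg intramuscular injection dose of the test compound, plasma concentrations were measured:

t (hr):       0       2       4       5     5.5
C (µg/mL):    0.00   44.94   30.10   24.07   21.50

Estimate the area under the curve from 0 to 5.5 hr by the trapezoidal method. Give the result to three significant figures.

Trapezoidal AUC_0→5.5:
  [0→2]: (0.00+44.94)/2 × 2 = 44.94
  [2→4]: (44.94+30.10)/2 × 2 = 75.04
  [4→5]: (30.10+24.07)/2 × 1 = 27.085
  [5→5.5]: (24.07+21.50)/2 × 0.5 = 11.3925
  Sum = 158.4575 µg/mL·hr

AUC = 158 µg/mL·hr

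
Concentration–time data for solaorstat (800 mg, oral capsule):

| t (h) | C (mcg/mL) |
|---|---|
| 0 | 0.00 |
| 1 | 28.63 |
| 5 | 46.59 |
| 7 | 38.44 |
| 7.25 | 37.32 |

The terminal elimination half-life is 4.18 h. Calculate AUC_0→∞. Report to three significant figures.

AUC = 484 mcg/mL·h

Trapezoidal AUC_0→7.25:
  [0→1]: (0.00+28.63)/2 × 1 = 14.315
  [1→5]: (28.63+46.59)/2 × 4 = 150.44
  [5→7]: (46.59+38.44)/2 × 2 = 85.03
  [7→7.25]: (38.44+37.32)/2 × 0.25 = 9.47
  Sum = 259.255 mcg/mL·h
k_e = ln2 / t½ = 0.693147 / 4.18 = 0.1658 h^-1
Extrapolated tail: C_last / k_e = 37.32 / 0.1658 = 225.090
AUC_0→∞ = 259.255 + 225.090 = 484.345 mcg/mL·h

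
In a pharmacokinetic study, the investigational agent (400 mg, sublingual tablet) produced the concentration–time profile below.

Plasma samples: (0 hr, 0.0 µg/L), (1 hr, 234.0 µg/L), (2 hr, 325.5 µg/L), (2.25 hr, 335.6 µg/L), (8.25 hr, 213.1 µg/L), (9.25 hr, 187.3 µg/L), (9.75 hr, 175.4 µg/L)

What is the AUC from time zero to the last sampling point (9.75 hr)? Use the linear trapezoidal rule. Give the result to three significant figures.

Trapezoidal AUC_0→9.75:
  [0→1]: (0.0+234.0)/2 × 1 = 117.0
  [1→2]: (234.0+325.5)/2 × 1 = 279.75
  [2→2.25]: (325.5+335.6)/2 × 0.25 = 82.6375
  [2.25→8.25]: (335.6+213.1)/2 × 6 = 1646.1
  [8.25→9.25]: (213.1+187.3)/2 × 1 = 200.2
  [9.25→9.75]: (187.3+175.4)/2 × 0.5 = 90.675
  Sum = 2416.3625 µg/L·hr

AUC = 2420 µg/L·hr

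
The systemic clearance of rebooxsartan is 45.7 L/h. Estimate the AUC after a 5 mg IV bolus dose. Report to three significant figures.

AUC_0→∞ = Dose_iv / CL
        = 5 / 45.7 = 0.109409 mg/L·h

AUC = 0.109 mg/L·h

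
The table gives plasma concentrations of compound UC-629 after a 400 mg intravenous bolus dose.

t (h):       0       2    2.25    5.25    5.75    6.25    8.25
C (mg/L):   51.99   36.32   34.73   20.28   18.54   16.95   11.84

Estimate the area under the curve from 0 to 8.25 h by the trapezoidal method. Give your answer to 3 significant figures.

Trapezoidal AUC_0→8.25:
  [0→2]: (51.99+36.32)/2 × 2 = 88.31
  [2→2.25]: (36.32+34.73)/2 × 0.25 = 8.88125
  [2.25→5.25]: (34.73+20.28)/2 × 3 = 82.515
  [5.25→5.75]: (20.28+18.54)/2 × 0.5 = 9.705
  [5.75→6.25]: (18.54+16.95)/2 × 0.5 = 8.8725
  [6.25→8.25]: (16.95+11.84)/2 × 2 = 28.79
  Sum = 227.07375 mg/L·h

AUC = 227 mg/L·h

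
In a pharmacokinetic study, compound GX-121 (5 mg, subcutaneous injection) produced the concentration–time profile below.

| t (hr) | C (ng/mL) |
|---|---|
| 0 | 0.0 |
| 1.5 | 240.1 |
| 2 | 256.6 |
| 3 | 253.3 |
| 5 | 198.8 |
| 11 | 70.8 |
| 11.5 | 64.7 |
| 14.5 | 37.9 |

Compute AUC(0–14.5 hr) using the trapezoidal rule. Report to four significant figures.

AUC = 2008 ng/mL·hr

Trapezoidal AUC_0→14.5:
  [0→1.5]: (0.0+240.1)/2 × 1.5 = 180.075
  [1.5→2]: (240.1+256.6)/2 × 0.5 = 124.175
  [2→3]: (256.6+253.3)/2 × 1 = 254.95
  [3→5]: (253.3+198.8)/2 × 2 = 452.1
  [5→11]: (198.8+70.8)/2 × 6 = 808.8
  [11→11.5]: (70.8+64.7)/2 × 0.5 = 33.875
  [11.5→14.5]: (64.7+37.9)/2 × 3 = 153.9
  Sum = 2007.875 ng/mL·hr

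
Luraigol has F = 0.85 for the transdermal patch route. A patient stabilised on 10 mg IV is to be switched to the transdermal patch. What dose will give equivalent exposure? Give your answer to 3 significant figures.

For equal systemic exposure: F × D_ev = D_iv
D_ev = D_iv / F = 10 / 0.85 = 11.7647 mg

D_transdermal = 11.8 mg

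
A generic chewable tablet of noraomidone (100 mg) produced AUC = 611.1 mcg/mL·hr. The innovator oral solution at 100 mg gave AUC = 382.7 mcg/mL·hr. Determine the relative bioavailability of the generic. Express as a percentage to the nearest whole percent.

F_rel = (AUC_test/D_test) / (AUC_ref/D_ref)
      = (611.1/100) / (382.7/100)
      = 6.111 / 3.827 = 1.5968 = 159.68%

F_rel = 160%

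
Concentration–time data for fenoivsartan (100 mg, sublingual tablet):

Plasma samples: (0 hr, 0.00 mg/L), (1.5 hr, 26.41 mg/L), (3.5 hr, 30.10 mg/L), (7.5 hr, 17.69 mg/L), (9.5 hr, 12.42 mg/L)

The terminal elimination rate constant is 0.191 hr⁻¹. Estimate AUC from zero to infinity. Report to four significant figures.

AUC = 267.0 mg/L·hr

Trapezoidal AUC_0→9.5:
  [0→1.5]: (0.00+26.41)/2 × 1.5 = 19.8075
  [1.5→3.5]: (26.41+30.10)/2 × 2 = 56.51
  [3.5→7.5]: (30.10+17.69)/2 × 4 = 95.58
  [7.5→9.5]: (17.69+12.42)/2 × 2 = 30.11
  Sum = 202.0075 mg/L·hr
Extrapolated tail: C_last / k_e = 12.42 / 0.191 = 65.026
AUC_0→∞ = 202.0075 + 65.026 = 267.0335 mg/L·hr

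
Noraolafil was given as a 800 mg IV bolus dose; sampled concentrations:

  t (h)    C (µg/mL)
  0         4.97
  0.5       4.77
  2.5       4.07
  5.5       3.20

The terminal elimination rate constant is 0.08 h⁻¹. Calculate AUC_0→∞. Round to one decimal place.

AUC = 62.2 µg/mL·h

Trapezoidal AUC_0→5.5:
  [0→0.5]: (4.97+4.77)/2 × 0.5 = 2.435
  [0.5→2.5]: (4.77+4.07)/2 × 2 = 8.84
  [2.5→5.5]: (4.07+3.20)/2 × 3 = 10.905
  Sum = 22.18 µg/mL·h
Extrapolated tail: C_last / k_e = 3.20 / 0.08 = 40.000
AUC_0→∞ = 22.18 + 40.000 = 62.18 µg/mL·h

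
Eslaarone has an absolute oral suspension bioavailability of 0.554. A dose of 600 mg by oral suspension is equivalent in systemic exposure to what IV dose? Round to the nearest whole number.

Systemic exposure from an extravascular dose = F × D_ev, so the equivalent IV dose is F × D_ev.
D_iv = F × D_ev = 0.554 × 600 = 332.4 mg

D_iv = 332 mg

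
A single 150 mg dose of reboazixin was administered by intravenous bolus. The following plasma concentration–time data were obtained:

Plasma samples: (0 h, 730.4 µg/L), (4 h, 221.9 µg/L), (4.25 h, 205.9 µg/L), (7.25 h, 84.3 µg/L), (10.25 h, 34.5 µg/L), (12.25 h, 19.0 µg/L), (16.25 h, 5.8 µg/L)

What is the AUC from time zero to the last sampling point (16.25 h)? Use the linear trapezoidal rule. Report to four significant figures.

AUC = 2675 µg/L·h

Trapezoidal AUC_0→16.25:
  [0→4]: (730.4+221.9)/2 × 4 = 1904.6
  [4→4.25]: (221.9+205.9)/2 × 0.25 = 53.475
  [4.25→7.25]: (205.9+84.3)/2 × 3 = 435.3
  [7.25→10.25]: (84.3+34.5)/2 × 3 = 178.2
  [10.25→12.25]: (34.5+19.0)/2 × 2 = 53.5
  [12.25→16.25]: (19.0+5.8)/2 × 4 = 49.6
  Sum = 2674.675 µg/L·h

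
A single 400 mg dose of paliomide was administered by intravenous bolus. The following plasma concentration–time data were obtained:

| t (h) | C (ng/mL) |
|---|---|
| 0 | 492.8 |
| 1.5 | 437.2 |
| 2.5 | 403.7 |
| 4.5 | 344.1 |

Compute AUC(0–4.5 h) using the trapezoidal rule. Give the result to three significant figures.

AUC = 1870 ng/mL·h

Trapezoidal AUC_0→4.5:
  [0→1.5]: (492.8+437.2)/2 × 1.5 = 697.5
  [1.5→2.5]: (437.2+403.7)/2 × 1 = 420.45
  [2.5→4.5]: (403.7+344.1)/2 × 2 = 747.8
  Sum = 1865.75 ng/mL·h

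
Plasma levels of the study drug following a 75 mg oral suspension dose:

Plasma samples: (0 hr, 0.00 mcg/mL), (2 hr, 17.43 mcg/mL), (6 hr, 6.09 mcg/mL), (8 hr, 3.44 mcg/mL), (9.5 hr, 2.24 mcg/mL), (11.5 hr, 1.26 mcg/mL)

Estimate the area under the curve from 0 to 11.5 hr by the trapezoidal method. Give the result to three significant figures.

AUC = 81.8 mcg/mL·hr

Trapezoidal AUC_0→11.5:
  [0→2]: (0.00+17.43)/2 × 2 = 17.43
  [2→6]: (17.43+6.09)/2 × 4 = 47.04
  [6→8]: (6.09+3.44)/2 × 2 = 9.53
  [8→9.5]: (3.44+2.24)/2 × 1.5 = 4.26
  [9.5→11.5]: (2.24+1.26)/2 × 2 = 3.5
  Sum = 81.76 mcg/mL·hr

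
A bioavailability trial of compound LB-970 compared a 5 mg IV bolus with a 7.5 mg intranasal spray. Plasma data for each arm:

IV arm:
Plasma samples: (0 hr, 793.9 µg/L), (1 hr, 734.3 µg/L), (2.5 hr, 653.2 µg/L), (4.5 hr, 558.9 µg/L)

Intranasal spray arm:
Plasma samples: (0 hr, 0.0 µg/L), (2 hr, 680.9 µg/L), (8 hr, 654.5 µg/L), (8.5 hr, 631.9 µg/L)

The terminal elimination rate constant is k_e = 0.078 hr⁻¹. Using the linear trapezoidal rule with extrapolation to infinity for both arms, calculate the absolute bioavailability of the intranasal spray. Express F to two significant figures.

Trapezoidal AUC_0→4.5 (IV):
  [0→1]: (793.9+734.3)/2 × 1 = 764.1
  [1→2.5]: (734.3+653.2)/2 × 1.5 = 1040.625
  [2.5→4.5]: (653.2+558.9)/2 × 2 = 1212.1
  Sum = 3016.825 µg/L·hr
IV tail: 558.9/0.078 = 7165.385; AUC_iv,0→∞ = 3016.825 + 7165.385 = 10182.21 µg/L·hr
Trapezoidal AUC_0→8.5 (intranasal spray):
  [0→2]: (0.0+680.9)/2 × 2 = 680.9
  [2→8]: (680.9+654.5)/2 × 6 = 4006.2
  [8→8.5]: (654.5+631.9)/2 × 0.5 = 321.6
  Sum = 5008.7 µg/L·hr
intranasal spray tail: 631.9/0.078 = 8101.282; AUC_ev,0→∞ = 5008.7 + 8101.282 = 13109.982 µg/L·hr
F = (AUC_ev/D_ev)/(AUC_iv/D_iv) = (13109.982/7.5)/(10182.21/5) = 1747.9976/2036.442 = 0.8584

F = 0.86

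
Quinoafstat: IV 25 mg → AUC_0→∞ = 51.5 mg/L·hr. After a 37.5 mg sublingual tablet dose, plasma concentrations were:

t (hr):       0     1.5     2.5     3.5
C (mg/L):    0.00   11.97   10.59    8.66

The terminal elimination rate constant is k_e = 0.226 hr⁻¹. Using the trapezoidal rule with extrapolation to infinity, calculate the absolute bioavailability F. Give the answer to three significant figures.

Trapezoidal AUC_0→3.5 (sublingual tablet):
  [0→1.5]: (0.00+11.97)/2 × 1.5 = 8.9775
  [1.5→2.5]: (11.97+10.59)/2 × 1 = 11.28
  [2.5→3.5]: (10.59+8.66)/2 × 1 = 9.625
  Sum = 29.8825 mg/L·hr
Tail: C_last/k_e = 8.66/0.226 = 38.319
AUC_0→∞ (sublingual tablet) = 29.8825 + 38.319 = 68.2015 mg/L·hr
F = (AUC_ev/D_ev)/(AUC_iv/D_iv) = (68.2015/37.5)/(51.5/25) = 1.81871/2.06 = 0.8829

F = 0.883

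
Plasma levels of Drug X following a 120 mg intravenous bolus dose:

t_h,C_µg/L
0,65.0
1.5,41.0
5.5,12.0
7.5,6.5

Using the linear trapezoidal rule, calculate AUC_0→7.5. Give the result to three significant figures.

AUC = 204 µg/L·h

Trapezoidal AUC_0→7.5:
  [0→1.5]: (65.0+41.0)/2 × 1.5 = 79.5
  [1.5→5.5]: (41.0+12.0)/2 × 4 = 106.0
  [5.5→7.5]: (12.0+6.5)/2 × 2 = 18.5
  Sum = 204.0 µg/L·h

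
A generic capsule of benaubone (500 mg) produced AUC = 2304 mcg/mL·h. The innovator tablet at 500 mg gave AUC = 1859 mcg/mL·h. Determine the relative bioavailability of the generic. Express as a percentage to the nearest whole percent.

F_rel = (AUC_test/D_test) / (AUC_ref/D_ref)
      = (2304/500) / (1859/500)
      = 4.608 / 3.718 = 1.2394 = 123.94%

F_rel = 124%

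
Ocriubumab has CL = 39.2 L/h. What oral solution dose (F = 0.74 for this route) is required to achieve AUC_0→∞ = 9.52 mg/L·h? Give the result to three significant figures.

Dose = 504 mg

Dose = CL × AUC_0→∞ / F
     = 39.2 × 9.52 / 0.74 = 504.303 mg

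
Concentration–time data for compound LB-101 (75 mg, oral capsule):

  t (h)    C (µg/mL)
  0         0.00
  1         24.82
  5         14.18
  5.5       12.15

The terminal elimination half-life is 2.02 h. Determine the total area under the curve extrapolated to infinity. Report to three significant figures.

AUC = 132 µg/mL·h

Trapezoidal AUC_0→5.5:
  [0→1]: (0.00+24.82)/2 × 1 = 12.41
  [1→5]: (24.82+14.18)/2 × 4 = 78.0
  [5→5.5]: (14.18+12.15)/2 × 0.5 = 6.5825
  Sum = 96.9925 µg/mL·h
k_e = ln2 / t½ = 0.693147 / 2.02 = 0.3431 h^-1
Extrapolated tail: C_last / k_e = 12.15 / 0.3431 = 35.412
AUC_0→∞ = 96.9925 + 35.412 = 132.4045 µg/mL·h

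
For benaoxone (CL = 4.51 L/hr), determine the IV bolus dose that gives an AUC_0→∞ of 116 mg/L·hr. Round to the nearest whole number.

Dose_iv = CL × AUC_0→∞
     = 4.51 × 116 = 523.16 mg

Dose = 523 mg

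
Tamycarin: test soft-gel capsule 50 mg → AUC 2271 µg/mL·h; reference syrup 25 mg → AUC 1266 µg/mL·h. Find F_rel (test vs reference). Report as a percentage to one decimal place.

F_rel = (AUC_test/D_test) / (AUC_ref/D_ref)
      = (2271/50) / (1266/25)
      = 45.42 / 50.64 = 0.8969 = 89.69%

F_rel = 89.7%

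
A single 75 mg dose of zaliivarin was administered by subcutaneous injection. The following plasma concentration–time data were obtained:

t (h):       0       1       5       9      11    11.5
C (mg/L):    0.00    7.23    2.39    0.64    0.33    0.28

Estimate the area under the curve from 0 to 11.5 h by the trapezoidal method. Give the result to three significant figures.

AUC = 30.0 mg/L·h

Trapezoidal AUC_0→11.5:
  [0→1]: (0.00+7.23)/2 × 1 = 3.615
  [1→5]: (7.23+2.39)/2 × 4 = 19.24
  [5→9]: (2.39+0.64)/2 × 4 = 6.06
  [9→11]: (0.64+0.33)/2 × 2 = 0.97
  [11→11.5]: (0.33+0.28)/2 × 0.5 = 0.1525
  Sum = 30.0375 mg/L·h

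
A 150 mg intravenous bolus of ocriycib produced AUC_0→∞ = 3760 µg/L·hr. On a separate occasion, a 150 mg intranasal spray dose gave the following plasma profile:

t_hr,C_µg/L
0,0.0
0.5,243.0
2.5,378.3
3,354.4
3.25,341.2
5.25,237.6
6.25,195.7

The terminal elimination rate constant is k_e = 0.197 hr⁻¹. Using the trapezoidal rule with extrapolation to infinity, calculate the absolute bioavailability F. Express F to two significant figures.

F = 0.73

Trapezoidal AUC_0→6.25 (intranasal spray):
  [0→0.5]: (0.0+243.0)/2 × 0.5 = 60.75
  [0.5→2.5]: (243.0+378.3)/2 × 2 = 621.3
  [2.5→3]: (378.3+354.4)/2 × 0.5 = 183.175
  [3→3.25]: (354.4+341.2)/2 × 0.25 = 86.95
  [3.25→5.25]: (341.2+237.6)/2 × 2 = 578.8
  [5.25→6.25]: (237.6+195.7)/2 × 1 = 216.65
  Sum = 1747.625 µg/L·hr
Tail: C_last/k_e = 195.7/0.197 = 993.401
AUC_0→∞ (intranasal spray) = 1747.625 + 993.401 = 2741.026 µg/L·hr
F = (AUC_ev/D_ev)/(AUC_iv/D_iv) = (2741.026/150)/(3760/150) = 18.2735/25.0667 = 0.7290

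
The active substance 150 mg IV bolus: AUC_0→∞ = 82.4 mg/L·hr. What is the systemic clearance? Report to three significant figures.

CL = 1.82 L/hr

CL = Dose_iv / AUC_0→∞
   = 150 / 82.4 = 1.82039 L/hr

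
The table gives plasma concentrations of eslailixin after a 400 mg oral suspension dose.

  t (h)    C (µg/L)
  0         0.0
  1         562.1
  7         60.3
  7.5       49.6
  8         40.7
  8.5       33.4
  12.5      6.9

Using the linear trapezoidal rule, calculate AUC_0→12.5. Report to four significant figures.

AUC = 2297 µg/L·h

Trapezoidal AUC_0→12.5:
  [0→1]: (0.0+562.1)/2 × 1 = 281.05
  [1→7]: (562.1+60.3)/2 × 6 = 1867.2
  [7→7.5]: (60.3+49.6)/2 × 0.5 = 27.475
  [7.5→8]: (49.6+40.7)/2 × 0.5 = 22.575
  [8→8.5]: (40.7+33.4)/2 × 0.5 = 18.525
  [8.5→12.5]: (33.4+6.9)/2 × 4 = 80.6
  Sum = 2297.425 µg/L·h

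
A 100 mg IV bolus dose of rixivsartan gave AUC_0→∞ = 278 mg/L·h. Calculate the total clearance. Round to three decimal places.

CL = Dose_iv / AUC_0→∞
   = 100 / 278 = 0.359712 L/h

CL = 0.360 L/h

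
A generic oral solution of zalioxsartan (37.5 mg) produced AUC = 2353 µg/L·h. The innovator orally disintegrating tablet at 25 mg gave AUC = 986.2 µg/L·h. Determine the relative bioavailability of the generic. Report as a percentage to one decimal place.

F_rel = 159.1%

F_rel = (AUC_test/D_test) / (AUC_ref/D_ref)
      = (2353/37.5) / (986.2/25)
      = 62.7467 / 39.448 = 1.5906 = 159.06%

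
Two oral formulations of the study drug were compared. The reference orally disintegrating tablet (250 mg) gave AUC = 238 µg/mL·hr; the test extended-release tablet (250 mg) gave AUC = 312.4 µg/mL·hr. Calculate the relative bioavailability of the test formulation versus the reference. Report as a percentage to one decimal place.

F_rel = 131.3%

F_rel = (AUC_test/D_test) / (AUC_ref/D_ref)
      = (312.4/250) / (238/250)
      = 1.2496 / 0.952 = 1.3126 = 131.26%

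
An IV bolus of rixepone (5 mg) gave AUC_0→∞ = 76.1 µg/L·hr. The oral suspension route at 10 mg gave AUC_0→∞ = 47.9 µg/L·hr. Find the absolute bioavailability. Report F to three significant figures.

F = 0.315

F = (AUC_ev / D_ev) / (AUC_iv / D_iv)
  = (47.9/10) / (76.1/5)
  = 4.79 / 15.22 = 0.3147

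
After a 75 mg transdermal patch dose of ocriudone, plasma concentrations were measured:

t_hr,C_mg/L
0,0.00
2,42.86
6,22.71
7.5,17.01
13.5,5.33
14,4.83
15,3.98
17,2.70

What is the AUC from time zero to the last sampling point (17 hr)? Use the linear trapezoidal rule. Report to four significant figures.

Trapezoidal AUC_0→17:
  [0→2]: (0.00+42.86)/2 × 2 = 42.86
  [2→6]: (42.86+22.71)/2 × 4 = 131.14
  [6→7.5]: (22.71+17.01)/2 × 1.5 = 29.79
  [7.5→13.5]: (17.01+5.33)/2 × 6 = 67.02
  [13.5→14]: (5.33+4.83)/2 × 0.5 = 2.54
  [14→15]: (4.83+3.98)/2 × 1 = 4.405
  [15→17]: (3.98+2.70)/2 × 2 = 6.68
  Sum = 284.435 mg/L·hr

AUC = 284.4 mg/L·hr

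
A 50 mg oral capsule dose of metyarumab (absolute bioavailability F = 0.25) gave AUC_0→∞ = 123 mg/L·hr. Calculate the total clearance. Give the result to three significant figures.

CL = F × Dose / AUC_0→∞
   = 0.25 × 50 / 123 = 0.101626 L/hr

CL = 0.102 L/hr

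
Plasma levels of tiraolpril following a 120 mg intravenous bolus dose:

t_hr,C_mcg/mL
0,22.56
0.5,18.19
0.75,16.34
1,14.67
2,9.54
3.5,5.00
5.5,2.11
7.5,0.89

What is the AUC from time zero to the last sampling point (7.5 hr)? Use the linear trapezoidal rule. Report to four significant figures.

Trapezoidal AUC_0→7.5:
  [0→0.5]: (22.56+18.19)/2 × 0.5 = 10.1875
  [0.5→0.75]: (18.19+16.34)/2 × 0.25 = 4.31625
  [0.75→1]: (16.34+14.67)/2 × 0.25 = 3.87625
  [1→2]: (14.67+9.54)/2 × 1 = 12.105
  [2→3.5]: (9.54+5.00)/2 × 1.5 = 10.905
  [3.5→5.5]: (5.00+2.11)/2 × 2 = 7.11
  [5.5→7.5]: (2.11+0.89)/2 × 2 = 3.0
  Sum = 51.5 mcg/mL·hr

AUC = 51.50 mcg/mL·hr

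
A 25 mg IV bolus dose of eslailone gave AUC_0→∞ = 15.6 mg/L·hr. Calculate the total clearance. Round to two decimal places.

CL = 1.60 L/hr

CL = Dose_iv / AUC_0→∞
   = 25 / 15.6 = 1.60256 L/hr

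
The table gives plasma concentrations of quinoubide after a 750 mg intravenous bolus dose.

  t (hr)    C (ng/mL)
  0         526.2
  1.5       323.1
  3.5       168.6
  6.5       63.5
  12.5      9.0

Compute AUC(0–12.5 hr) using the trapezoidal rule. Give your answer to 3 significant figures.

Trapezoidal AUC_0→12.5:
  [0→1.5]: (526.2+323.1)/2 × 1.5 = 636.975
  [1.5→3.5]: (323.1+168.6)/2 × 2 = 491.7
  [3.5→6.5]: (168.6+63.5)/2 × 3 = 348.15
  [6.5→12.5]: (63.5+9.0)/2 × 6 = 217.5
  Sum = 1694.325 ng/mL·hr

AUC = 1690 ng/mL·hr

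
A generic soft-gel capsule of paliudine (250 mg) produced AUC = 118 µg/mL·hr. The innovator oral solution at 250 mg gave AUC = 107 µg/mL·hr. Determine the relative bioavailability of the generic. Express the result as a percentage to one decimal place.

F_rel = 110.3%

F_rel = (AUC_test/D_test) / (AUC_ref/D_ref)
      = (118/250) / (107/250)
      = 0.472 / 0.428 = 1.1028 = 110.28%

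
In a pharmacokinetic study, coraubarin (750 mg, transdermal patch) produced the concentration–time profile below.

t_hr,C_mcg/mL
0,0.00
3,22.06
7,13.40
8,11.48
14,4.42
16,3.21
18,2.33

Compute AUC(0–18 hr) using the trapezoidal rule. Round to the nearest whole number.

AUC = 177 mcg/mL·hr

Trapezoidal AUC_0→18:
  [0→3]: (0.00+22.06)/2 × 3 = 33.09
  [3→7]: (22.06+13.40)/2 × 4 = 70.92
  [7→8]: (13.40+11.48)/2 × 1 = 12.44
  [8→14]: (11.48+4.42)/2 × 6 = 47.7
  [14→16]: (4.42+3.21)/2 × 2 = 7.63
  [16→18]: (3.21+2.33)/2 × 2 = 5.54
  Sum = 177.32 mcg/mL·hr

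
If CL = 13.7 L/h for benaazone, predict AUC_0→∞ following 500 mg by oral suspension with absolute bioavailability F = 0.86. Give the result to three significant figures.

AUC_0→∞ = F × Dose / CL
        = 0.86 × 500 / 13.7 = 31.3869 mg/L·h

AUC = 31.4 mg/L·h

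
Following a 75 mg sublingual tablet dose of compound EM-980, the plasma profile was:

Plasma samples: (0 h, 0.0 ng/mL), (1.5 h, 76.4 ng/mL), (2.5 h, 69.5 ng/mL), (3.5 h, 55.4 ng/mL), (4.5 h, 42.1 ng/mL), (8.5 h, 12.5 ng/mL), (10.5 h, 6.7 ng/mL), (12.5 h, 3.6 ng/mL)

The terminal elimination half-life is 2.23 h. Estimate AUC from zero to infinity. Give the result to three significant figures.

AUC = 392 ng/mL·h

Trapezoidal AUC_0→12.5:
  [0→1.5]: (0.0+76.4)/2 × 1.5 = 57.3
  [1.5→2.5]: (76.4+69.5)/2 × 1 = 72.95
  [2.5→3.5]: (69.5+55.4)/2 × 1 = 62.45
  [3.5→4.5]: (55.4+42.1)/2 × 1 = 48.75
  [4.5→8.5]: (42.1+12.5)/2 × 4 = 109.2
  [8.5→10.5]: (12.5+6.7)/2 × 2 = 19.2
  [10.5→12.5]: (6.7+3.6)/2 × 2 = 10.3
  Sum = 380.15 ng/mL·h
k_e = ln2 / t½ = 0.693147 / 2.23 = 0.3108 h^-1
Extrapolated tail: C_last / k_e = 3.6 / 0.3108 = 11.583
AUC_0→∞ = 380.15 + 11.583 = 391.733 ng/mL·h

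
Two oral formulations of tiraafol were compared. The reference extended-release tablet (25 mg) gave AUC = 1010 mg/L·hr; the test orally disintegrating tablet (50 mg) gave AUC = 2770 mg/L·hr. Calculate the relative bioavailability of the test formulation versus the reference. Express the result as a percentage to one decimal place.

F_rel = 137.1%

F_rel = (AUC_test/D_test) / (AUC_ref/D_ref)
      = (2770/50) / (1010/25)
      = 55.4 / 40.4 = 1.3713 = 137.13%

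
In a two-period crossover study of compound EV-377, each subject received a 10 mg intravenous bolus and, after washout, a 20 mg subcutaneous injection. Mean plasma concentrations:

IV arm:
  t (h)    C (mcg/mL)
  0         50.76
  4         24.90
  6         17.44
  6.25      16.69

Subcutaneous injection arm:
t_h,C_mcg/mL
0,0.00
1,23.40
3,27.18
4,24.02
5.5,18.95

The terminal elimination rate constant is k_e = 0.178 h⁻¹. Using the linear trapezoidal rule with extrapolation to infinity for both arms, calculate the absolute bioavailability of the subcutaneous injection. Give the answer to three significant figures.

Trapezoidal AUC_0→6.25 (IV):
  [0→4]: (50.76+24.90)/2 × 4 = 151.32
  [4→6]: (24.90+17.44)/2 × 2 = 42.34
  [6→6.25]: (17.44+16.69)/2 × 0.25 = 4.26625
  Sum = 197.92625 mcg/mL·h
IV tail: 16.69/0.178 = 93.764; AUC_iv,0→∞ = 197.92625 + 93.764 = 291.69025 mcg/mL·h
Trapezoidal AUC_0→5.5 (subcutaneous injection):
  [0→1]: (0.00+23.40)/2 × 1 = 11.7
  [1→3]: (23.40+27.18)/2 × 2 = 50.58
  [3→4]: (27.18+24.02)/2 × 1 = 25.6
  [4→5.5]: (24.02+18.95)/2 × 1.5 = 32.2275
  Sum = 120.1075 mcg/mL·h
subcutaneous injection tail: 18.95/0.178 = 106.461; AUC_ev,0→∞ = 120.1075 + 106.461 = 226.5685 mcg/mL·h
F = (AUC_ev/D_ev)/(AUC_iv/D_iv) = (226.5685/20)/(291.69025/10) = 11.328425/29.169025 = 0.3884

F = 0.388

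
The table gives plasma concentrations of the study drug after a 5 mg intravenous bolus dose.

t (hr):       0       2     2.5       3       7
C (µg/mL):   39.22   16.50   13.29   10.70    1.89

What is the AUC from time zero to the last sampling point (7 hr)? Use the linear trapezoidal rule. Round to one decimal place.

Trapezoidal AUC_0→7:
  [0→2]: (39.22+16.50)/2 × 2 = 55.72
  [2→2.5]: (16.50+13.29)/2 × 0.5 = 7.4475
  [2.5→3]: (13.29+10.70)/2 × 0.5 = 5.9975
  [3→7]: (10.70+1.89)/2 × 4 = 25.18
  Sum = 94.345 µg/mL·hr

AUC = 94.3 µg/mL·hr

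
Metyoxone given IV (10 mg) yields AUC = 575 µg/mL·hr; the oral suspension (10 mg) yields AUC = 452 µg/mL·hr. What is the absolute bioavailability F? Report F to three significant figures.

F = (AUC_ev / D_ev) / (AUC_iv / D_iv)
  = (452/10) / (575/10)
  = 45.2 / 57.5 = 0.7861

F = 0.786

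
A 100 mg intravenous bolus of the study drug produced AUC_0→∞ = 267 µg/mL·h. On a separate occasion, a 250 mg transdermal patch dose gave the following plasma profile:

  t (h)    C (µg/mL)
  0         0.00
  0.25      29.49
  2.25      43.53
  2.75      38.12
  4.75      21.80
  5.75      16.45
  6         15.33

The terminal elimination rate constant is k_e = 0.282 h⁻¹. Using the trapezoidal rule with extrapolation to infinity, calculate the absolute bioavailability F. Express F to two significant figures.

Trapezoidal AUC_0→6 (transdermal patch):
  [0→0.25]: (0.00+29.49)/2 × 0.25 = 3.68625
  [0.25→2.25]: (29.49+43.53)/2 × 2 = 73.02
  [2.25→2.75]: (43.53+38.12)/2 × 0.5 = 20.4125
  [2.75→4.75]: (38.12+21.80)/2 × 2 = 59.92
  [4.75→5.75]: (21.80+16.45)/2 × 1 = 19.125
  [5.75→6]: (16.45+15.33)/2 × 0.25 = 3.9725
  Sum = 180.13625 µg/mL·h
Tail: C_last/k_e = 15.33/0.282 = 54.362
AUC_0→∞ (transdermal patch) = 180.13625 + 54.362 = 234.49825 µg/mL·h
F = (AUC_ev/D_ev)/(AUC_iv/D_iv) = (234.49825/250)/(267/100) = 0.937993/2.67 = 0.3513

F = 0.35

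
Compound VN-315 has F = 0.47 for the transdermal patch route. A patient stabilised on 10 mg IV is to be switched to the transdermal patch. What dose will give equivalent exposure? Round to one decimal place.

D_transdermal = 21.3 mg

For equal systemic exposure: F × D_ev = D_iv
D_ev = D_iv / F = 10 / 0.47 = 21.2766 mg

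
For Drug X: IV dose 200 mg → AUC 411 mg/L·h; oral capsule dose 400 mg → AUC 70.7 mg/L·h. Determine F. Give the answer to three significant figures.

F = 0.0860

F = (AUC_ev / D_ev) / (AUC_iv / D_iv)
  = (70.7/400) / (411/200)
  = 0.17675 / 2.055 = 0.0860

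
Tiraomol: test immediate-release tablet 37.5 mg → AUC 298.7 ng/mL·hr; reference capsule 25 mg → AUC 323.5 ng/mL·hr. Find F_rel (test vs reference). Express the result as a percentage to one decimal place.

F_rel = 61.6%

F_rel = (AUC_test/D_test) / (AUC_ref/D_ref)
      = (298.7/37.5) / (323.5/25)
      = 7.96533 / 12.94 = 0.6156 = 61.56%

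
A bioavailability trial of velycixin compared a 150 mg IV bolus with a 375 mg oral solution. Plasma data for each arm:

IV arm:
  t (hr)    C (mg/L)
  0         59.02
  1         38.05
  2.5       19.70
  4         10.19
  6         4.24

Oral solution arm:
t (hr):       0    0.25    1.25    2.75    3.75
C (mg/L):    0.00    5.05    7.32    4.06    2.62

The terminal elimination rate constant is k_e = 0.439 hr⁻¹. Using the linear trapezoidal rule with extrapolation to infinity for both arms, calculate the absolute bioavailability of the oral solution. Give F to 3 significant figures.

Trapezoidal AUC_0→6 (IV):
  [0→1]: (59.02+38.05)/2 × 1 = 48.535
  [1→2.5]: (38.05+19.70)/2 × 1.5 = 43.3125
  [2.5→4]: (19.70+10.19)/2 × 1.5 = 22.4175
  [4→6]: (10.19+4.24)/2 × 2 = 14.43
  Sum = 128.695 mg/L·hr
IV tail: 4.24/0.439 = 9.658; AUC_iv,0→∞ = 128.695 + 9.658 = 138.353 mg/L·hr
Trapezoidal AUC_0→3.75 (oral solution):
  [0→0.25]: (0.00+5.05)/2 × 0.25 = 0.63125
  [0.25→1.25]: (5.05+7.32)/2 × 1 = 6.185
  [1.25→2.75]: (7.32+4.06)/2 × 1.5 = 8.535
  [2.75→3.75]: (4.06+2.62)/2 × 1 = 3.34
  Sum = 18.69125 mg/L·hr
oral solution tail: 2.62/0.439 = 5.968; AUC_ev,0→∞ = 18.69125 + 5.968 = 24.65925 mg/L·hr
F = (AUC_ev/D_ev)/(AUC_iv/D_iv) = (24.65925/375)/(138.353/150) = 0.065758/0.922353 = 0.0713

F = 0.0713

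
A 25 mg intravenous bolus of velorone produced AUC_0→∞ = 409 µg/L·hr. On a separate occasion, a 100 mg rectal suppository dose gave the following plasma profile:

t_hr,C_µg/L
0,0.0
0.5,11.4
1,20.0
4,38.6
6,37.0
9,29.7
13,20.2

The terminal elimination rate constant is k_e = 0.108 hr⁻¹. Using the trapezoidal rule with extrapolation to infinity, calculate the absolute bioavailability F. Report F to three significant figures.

Trapezoidal AUC_0→13 (rectal suppository):
  [0→0.5]: (0.0+11.4)/2 × 0.5 = 2.85
  [0.5→1]: (11.4+20.0)/2 × 0.5 = 7.85
  [1→4]: (20.0+38.6)/2 × 3 = 87.9
  [4→6]: (38.6+37.0)/2 × 2 = 75.6
  [6→9]: (37.0+29.7)/2 × 3 = 100.05
  [9→13]: (29.7+20.2)/2 × 4 = 99.8
  Sum = 374.05 µg/L·hr
Tail: C_last/k_e = 20.2/0.108 = 187.037
AUC_0→∞ (rectal suppository) = 374.05 + 187.037 = 561.087 µg/L·hr
F = (AUC_ev/D_ev)/(AUC_iv/D_iv) = (561.087/100)/(409/25) = 5.61087/16.36 = 0.3430

F = 0.343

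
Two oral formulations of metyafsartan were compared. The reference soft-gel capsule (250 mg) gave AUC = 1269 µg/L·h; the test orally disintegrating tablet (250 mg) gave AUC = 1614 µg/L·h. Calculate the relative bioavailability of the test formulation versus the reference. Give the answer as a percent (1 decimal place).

F_rel = 127.2%

F_rel = (AUC_test/D_test) / (AUC_ref/D_ref)
      = (1614/250) / (1269/250)
      = 6.456 / 5.076 = 1.2719 = 127.19%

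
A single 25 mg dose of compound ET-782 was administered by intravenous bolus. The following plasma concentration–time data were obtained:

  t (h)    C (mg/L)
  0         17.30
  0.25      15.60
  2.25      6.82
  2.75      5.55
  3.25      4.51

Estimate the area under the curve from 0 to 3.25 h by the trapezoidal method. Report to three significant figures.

AUC = 32.1 mg/L·h

Trapezoidal AUC_0→3.25:
  [0→0.25]: (17.30+15.60)/2 × 0.25 = 4.1125
  [0.25→2.25]: (15.60+6.82)/2 × 2 = 22.42
  [2.25→2.75]: (6.82+5.55)/2 × 0.5 = 3.0925
  [2.75→3.25]: (5.55+4.51)/2 × 0.5 = 2.515
  Sum = 32.14 mg/L·h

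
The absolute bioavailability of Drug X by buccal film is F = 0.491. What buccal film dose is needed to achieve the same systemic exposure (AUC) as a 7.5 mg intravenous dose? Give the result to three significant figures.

For equal systemic exposure: F × D_ev = D_iv
D_ev = D_iv / F = 7.5 / 0.491 = 15.2749 mg

D_buccal = 15.3 mg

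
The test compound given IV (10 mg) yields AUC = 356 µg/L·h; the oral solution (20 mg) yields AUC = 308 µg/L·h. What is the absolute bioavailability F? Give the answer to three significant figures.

F = 0.433

F = (AUC_ev / D_ev) / (AUC_iv / D_iv)
  = (308/20) / (356/10)
  = 15.4 / 35.6 = 0.4326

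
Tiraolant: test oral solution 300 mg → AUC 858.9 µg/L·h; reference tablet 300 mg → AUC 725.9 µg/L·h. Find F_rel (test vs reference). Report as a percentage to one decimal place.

F_rel = 118.3%

F_rel = (AUC_test/D_test) / (AUC_ref/D_ref)
      = (858.9/300) / (725.9/300)
      = 2.863 / 2.41967 = 1.1832 = 118.32%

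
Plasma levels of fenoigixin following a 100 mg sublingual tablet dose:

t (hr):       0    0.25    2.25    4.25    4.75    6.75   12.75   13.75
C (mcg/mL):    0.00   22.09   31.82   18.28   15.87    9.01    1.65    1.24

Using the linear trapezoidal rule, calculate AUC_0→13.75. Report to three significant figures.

Trapezoidal AUC_0→13.75:
  [0→0.25]: (0.00+22.09)/2 × 0.25 = 2.76125
  [0.25→2.25]: (22.09+31.82)/2 × 2 = 53.91
  [2.25→4.25]: (31.82+18.28)/2 × 2 = 50.1
  [4.25→4.75]: (18.28+15.87)/2 × 0.5 = 8.5375
  [4.75→6.75]: (15.87+9.01)/2 × 2 = 24.88
  [6.75→12.75]: (9.01+1.65)/2 × 6 = 31.98
  [12.75→13.75]: (1.65+1.24)/2 × 1 = 1.445
  Sum = 173.61375 mcg/mL·hr

AUC = 174 mcg/mL·hr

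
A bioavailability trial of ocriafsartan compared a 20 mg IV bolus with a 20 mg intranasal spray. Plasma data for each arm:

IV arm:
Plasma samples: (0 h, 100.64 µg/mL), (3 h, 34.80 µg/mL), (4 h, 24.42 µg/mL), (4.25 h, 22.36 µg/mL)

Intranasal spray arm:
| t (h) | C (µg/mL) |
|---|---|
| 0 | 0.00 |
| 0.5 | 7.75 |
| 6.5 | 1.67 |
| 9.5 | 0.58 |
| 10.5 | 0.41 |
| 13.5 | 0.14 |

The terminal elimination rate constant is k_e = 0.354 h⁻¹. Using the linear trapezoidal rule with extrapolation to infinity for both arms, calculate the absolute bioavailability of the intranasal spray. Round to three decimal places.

Trapezoidal AUC_0→4.25 (IV):
  [0→3]: (100.64+34.80)/2 × 3 = 203.16
  [3→4]: (34.80+24.42)/2 × 1 = 29.61
  [4→4.25]: (24.42+22.36)/2 × 0.25 = 5.8475
  Sum = 238.6175 µg/mL·h
IV tail: 22.36/0.354 = 63.164; AUC_iv,0→∞ = 238.6175 + 63.164 = 301.7815 µg/mL·h
Trapezoidal AUC_0→13.5 (intranasal spray):
  [0→0.5]: (0.00+7.75)/2 × 0.5 = 1.9375
  [0.5→6.5]: (7.75+1.67)/2 × 6 = 28.26
  [6.5→9.5]: (1.67+0.58)/2 × 3 = 3.375
  [9.5→10.5]: (0.58+0.41)/2 × 1 = 0.495
  [10.5→13.5]: (0.41+0.14)/2 × 3 = 0.825
  Sum = 34.8925 µg/mL·h
intranasal spray tail: 0.14/0.354 = 0.395; AUC_ev,0→∞ = 34.8925 + 0.395 = 35.2875 µg/mL·h
F = (AUC_ev/D_ev)/(AUC_iv/D_iv) = (35.2875/20)/(301.7815/20) = 1.764375/15.089075 = 0.1169

F = 0.117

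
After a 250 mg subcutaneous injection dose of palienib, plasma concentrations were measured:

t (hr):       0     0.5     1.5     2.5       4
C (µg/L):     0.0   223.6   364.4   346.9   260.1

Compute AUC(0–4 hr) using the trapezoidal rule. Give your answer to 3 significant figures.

Trapezoidal AUC_0→4:
  [0→0.5]: (0.0+223.6)/2 × 0.5 = 55.9
  [0.5→1.5]: (223.6+364.4)/2 × 1 = 294.0
  [1.5→2.5]: (364.4+346.9)/2 × 1 = 355.65
  [2.5→4]: (346.9+260.1)/2 × 1.5 = 455.25
  Sum = 1160.8 µg/L·hr

AUC = 1160 µg/L·hr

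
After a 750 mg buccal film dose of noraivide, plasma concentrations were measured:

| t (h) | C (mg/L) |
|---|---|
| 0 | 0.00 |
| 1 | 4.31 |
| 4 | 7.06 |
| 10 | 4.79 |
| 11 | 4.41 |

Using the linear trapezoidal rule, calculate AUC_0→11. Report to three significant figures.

Trapezoidal AUC_0→11:
  [0→1]: (0.00+4.31)/2 × 1 = 2.155
  [1→4]: (4.31+7.06)/2 × 3 = 17.055
  [4→10]: (7.06+4.79)/2 × 6 = 35.55
  [10→11]: (4.79+4.41)/2 × 1 = 4.6
  Sum = 59.36 mg/L·h

AUC = 59.4 mg/L·h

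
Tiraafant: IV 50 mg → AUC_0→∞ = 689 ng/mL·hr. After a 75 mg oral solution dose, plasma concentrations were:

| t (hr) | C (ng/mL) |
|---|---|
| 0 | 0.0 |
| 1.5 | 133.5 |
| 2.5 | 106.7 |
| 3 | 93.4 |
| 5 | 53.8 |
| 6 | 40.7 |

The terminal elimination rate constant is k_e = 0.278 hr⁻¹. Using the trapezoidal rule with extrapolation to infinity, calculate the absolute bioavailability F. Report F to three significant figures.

F = 0.591

Trapezoidal AUC_0→6 (oral solution):
  [0→1.5]: (0.0+133.5)/2 × 1.5 = 100.125
  [1.5→2.5]: (133.5+106.7)/2 × 1 = 120.1
  [2.5→3]: (106.7+93.4)/2 × 0.5 = 50.025
  [3→5]: (93.4+53.8)/2 × 2 = 147.2
  [5→6]: (53.8+40.7)/2 × 1 = 47.25
  Sum = 464.7 ng/mL·hr
Tail: C_last/k_e = 40.7/0.278 = 146.403
AUC_0→∞ (oral solution) = 464.7 + 146.403 = 611.103 ng/mL·hr
F = (AUC_ev/D_ev)/(AUC_iv/D_iv) = (611.103/75)/(689/50) = 8.14804/13.78 = 0.5913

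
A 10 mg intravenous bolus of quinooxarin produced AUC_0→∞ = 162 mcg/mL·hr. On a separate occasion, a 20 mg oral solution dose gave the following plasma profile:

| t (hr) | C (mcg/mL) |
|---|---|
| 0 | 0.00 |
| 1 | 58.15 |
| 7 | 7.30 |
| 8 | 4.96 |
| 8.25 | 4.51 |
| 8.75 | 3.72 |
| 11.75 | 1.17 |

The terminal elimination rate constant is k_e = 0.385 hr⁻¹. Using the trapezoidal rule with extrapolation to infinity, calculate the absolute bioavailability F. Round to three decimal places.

Trapezoidal AUC_0→11.75 (oral solution):
  [0→1]: (0.00+58.15)/2 × 1 = 29.075
  [1→7]: (58.15+7.30)/2 × 6 = 196.35
  [7→8]: (7.30+4.96)/2 × 1 = 6.13
  [8→8.25]: (4.96+4.51)/2 × 0.25 = 1.18375
  [8.25→8.75]: (4.51+3.72)/2 × 0.5 = 2.0575
  [8.75→11.75]: (3.72+1.17)/2 × 3 = 7.335
  Sum = 242.13125 mcg/mL·hr
Tail: C_last/k_e = 1.17/0.385 = 3.039
AUC_0→∞ (oral solution) = 242.13125 + 3.039 = 245.17025 mcg/mL·hr
F = (AUC_ev/D_ev)/(AUC_iv/D_iv) = (245.17025/20)/(162/10) = 12.2585/16.2 = 0.7567

F = 0.757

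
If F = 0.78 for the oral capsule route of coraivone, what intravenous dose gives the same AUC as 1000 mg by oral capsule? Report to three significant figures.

D_iv = 780 mg

Systemic exposure from an extravascular dose = F × D_ev, so the equivalent IV dose is F × D_ev.
D_iv = F × D_ev = 0.78 × 1000 = 780 mg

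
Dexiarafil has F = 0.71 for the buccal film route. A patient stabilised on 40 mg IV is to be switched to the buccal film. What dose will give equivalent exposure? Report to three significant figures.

D_buccal = 56.3 mg

For equal systemic exposure: F × D_ev = D_iv
D_ev = D_iv / F = 40 / 0.71 = 56.338 mg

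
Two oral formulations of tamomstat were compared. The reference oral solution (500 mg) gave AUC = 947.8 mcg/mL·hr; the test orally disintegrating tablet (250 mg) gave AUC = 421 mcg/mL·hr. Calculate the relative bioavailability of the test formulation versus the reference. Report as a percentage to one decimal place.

F_rel = (AUC_test/D_test) / (AUC_ref/D_ref)
      = (421/250) / (947.8/500)
      = 1.684 / 1.8956 = 0.8884 = 88.84%

F_rel = 88.8%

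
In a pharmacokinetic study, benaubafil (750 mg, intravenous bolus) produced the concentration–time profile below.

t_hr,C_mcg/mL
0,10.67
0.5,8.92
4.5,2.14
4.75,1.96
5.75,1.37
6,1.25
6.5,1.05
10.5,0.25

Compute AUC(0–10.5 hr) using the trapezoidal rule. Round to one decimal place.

AUC = 32.7 mcg/mL·hr

Trapezoidal AUC_0→10.5:
  [0→0.5]: (10.67+8.92)/2 × 0.5 = 4.8975
  [0.5→4.5]: (8.92+2.14)/2 × 4 = 22.12
  [4.5→4.75]: (2.14+1.96)/2 × 0.25 = 0.5125
  [4.75→5.75]: (1.96+1.37)/2 × 1 = 1.665
  [5.75→6]: (1.37+1.25)/2 × 0.25 = 0.3275
  [6→6.5]: (1.25+1.05)/2 × 0.5 = 0.575
  [6.5→10.5]: (1.05+0.25)/2 × 4 = 2.6
  Sum = 32.6975 mcg/mL·hr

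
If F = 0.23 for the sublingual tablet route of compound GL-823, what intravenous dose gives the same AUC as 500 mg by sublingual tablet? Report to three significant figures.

D_iv = 115 mg

Systemic exposure from an extravascular dose = F × D_ev, so the equivalent IV dose is F × D_ev.
D_iv = F × D_ev = 0.23 × 500 = 115 mg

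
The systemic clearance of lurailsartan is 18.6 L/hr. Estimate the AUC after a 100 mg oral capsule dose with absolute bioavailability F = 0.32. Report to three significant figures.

AUC = 1.72 mg/L·hr

AUC_0→∞ = F × Dose / CL
        = 0.32 × 100 / 18.6 = 1.72043 mg/L·hr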